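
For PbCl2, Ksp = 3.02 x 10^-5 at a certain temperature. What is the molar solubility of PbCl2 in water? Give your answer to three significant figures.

PbCl2(s) ⇌ Pb^2+(aq) + 2 Cl^-(aq)
Ksp = [Pb^2+][Cl^-]^2
If s mol/L of PbCl2 dissolves, [Pb^2+] = s and [Cl^-] = 2s.
Substituting: Ksp = s(2s)^2 = 4s^3
s = (3.02 x 10^-5 / 4)^(1/3) = 1.96 × 10^-2 M

1.96 × 10^-2 M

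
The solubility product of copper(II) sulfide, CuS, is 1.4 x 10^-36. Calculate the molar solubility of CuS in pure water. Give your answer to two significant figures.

s = 1.2 x 10^-18 M

CuS(s) ⇌ Cu^2+(aq) + S^2-(aq)
Ksp = [Cu^2+][S^2-]
For each mole of CuS that dissolves: [Cu^2+] = s, [S^2-] = s.
Ksp = s × s = s^2
s = (1.4 x 10^-36)^(1/2) = 1.2 x 10^-18 M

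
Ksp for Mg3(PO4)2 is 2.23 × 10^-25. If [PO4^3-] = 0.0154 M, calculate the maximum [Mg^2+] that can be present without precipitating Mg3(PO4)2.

Mg3(PO4)2(s) <=> 3 Mg^2+(aq) + 2 PO4^3-(aq)
Ksp = [Mg^2+]^3[PO4^3-]^2
Precipitation begins when Q = Ksp. With [PO4^3-] = 0.0154 M:
2.23 × 10^-25 = (0.0154)^2 × [Mg^2+]^3
[Mg^2+] = (2.23 × 10^-25 / 2.372 × 10^-4)^(1/3) = 9.80 x 10^-8 M

9.80 x 10^-8 M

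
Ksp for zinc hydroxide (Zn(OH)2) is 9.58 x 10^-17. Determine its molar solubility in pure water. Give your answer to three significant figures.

2.88 × 10^-6 M

Zn(OH)2(s) <=> Zn^2+(aq) + 2 OH^-(aq)
Ksp = [Zn^2+][OH^-]^2
For each mole of Zn(OH)2 that dissolves: [Zn^2+] = s, [OH^-] = 2s.
Ksp = s(2s)^2 = 4s^3
Solving, s = (9.58 x 10^-17/4)^(1/3) = 2.88 x 10^-6 M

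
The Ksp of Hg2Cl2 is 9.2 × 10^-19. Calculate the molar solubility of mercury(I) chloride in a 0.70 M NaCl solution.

s = 1.9e-18 M

Hg2Cl2(s) ⇌ Hg2^2+ + 2 Cl^-
Ksp = [Hg2^2+][Cl^-]^2
Let s be the molar solubility in this solution. [Hg2^2+] = s, [Cl^-] = 0.70 + 2s ≈ 0.70 (since Cl^- from NaCl dominates).
Ksp ≈ s × (0.70)^2
s = 1.9 x 10^-18 M
Check: 2s = 3.8 × 10^-18 ≪ 0.70, so the approximation is valid.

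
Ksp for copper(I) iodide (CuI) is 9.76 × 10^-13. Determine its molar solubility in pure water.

CuI(s) ⇌ Cu^+(aq) + I^-(aq)
Ksp = [Cu^+][I^-]
With molar solubility s: [Cu^+] = s, [I^-] = s.
Ksp = s × s = s^2
s = √(9.76 × 10^-13) = 9.88 x 10^-7 M

s ≈ 9.88e-7 M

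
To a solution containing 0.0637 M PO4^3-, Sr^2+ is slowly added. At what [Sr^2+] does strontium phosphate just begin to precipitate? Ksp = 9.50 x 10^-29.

[Sr^2+] = 2.86e-9 M

Sr3(PO4)2(s) ⇌ 3 Sr^2+ + 2 PO4^3-
Ksp = [Sr^2+]^3[PO4^3-]^2
Precipitation begins when Q = Ksp. With [PO4^3-] = 0.0637 M:
9.50 x 10^-29 = (0.0637)^2 × [Sr^2+]^3
[Sr^2+] = (9.50 x 10^-29 / 4.058 × 10^-3)^(1/3) = 2.86 × 10^-9 M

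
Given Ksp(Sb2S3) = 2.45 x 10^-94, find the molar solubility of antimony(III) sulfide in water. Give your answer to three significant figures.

s = 7.43e-20 M

Sb2S3(s) ⇌ 2 Sb^3+ + 3 S^2-
Ksp = [Sb^3+]^2[S^2-]^3
Let s = molar solubility. Then [Sb^3+] = 2s and [S^2-] = 3s.
Ksp = (2s)^2(3s)^3 = 108s^5
s = (2.45 x 10^-94 / 108)^(1/5) = 7.43 × 10^-20 M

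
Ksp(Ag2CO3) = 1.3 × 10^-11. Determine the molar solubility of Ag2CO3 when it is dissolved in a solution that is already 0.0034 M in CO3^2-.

Ag2CO3(s) <=> 2 Ag^+(aq) + CO3^2-(aq)
Ksp = [Ag^+]^2[CO3^2-]
If s mol/L dissolves here, [Ag^+] = 2s, [CO3^2-] = 0.0034 + s ≈ 0.0034 (Ksp is small, so little additional dissolves).
Ksp ≈ (2s)^2 × 0.0034
s = 3.1 x 10^-5 M
Check: s = 3.1 x 10^-5 ≪ 0.0034, so the approximation is valid.

s = 3.1 x 10^-5 M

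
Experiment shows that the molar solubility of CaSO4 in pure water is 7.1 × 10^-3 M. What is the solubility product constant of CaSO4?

CaSO4(s) <=> Ca^2+(aq) + SO4^2-(aq)
For each mole of CaSO4 that dissolves: [Ca^2+] = s, [SO4^2-] = s.
Ksp = [Ca^2+][SO4^2-]
Ksp = s^2
Ksp = (7.1 x 10^-3)^2 = 5.0 × 10^-5

Ksp ≈ 5.0e-5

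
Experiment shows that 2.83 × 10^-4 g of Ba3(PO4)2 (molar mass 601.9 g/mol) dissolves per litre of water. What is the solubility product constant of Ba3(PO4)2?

Ksp ≈ 2.48 × 10^-30

Molar solubility s = (2.83 × 10^-4 g/L) / (601.9 g/mol) = 4.702 x 10^-7 M.
Ba3(PO4)2(s) ⇌ 3 Ba^2+(aq) + 2 PO4^3-(aq)
If s mol/L of Ba3(PO4)2 dissolves, [Ba^2+] = 3s and [PO4^3-] = 2s.
Ksp = [Ba^2+]^3[PO4^3-]^2
So Ksp = (3s)^3 × (2s)^2 = 108s^5
Ksp = 108 × (4.702 × 10^-7)^5 = 2.48 x 10^-30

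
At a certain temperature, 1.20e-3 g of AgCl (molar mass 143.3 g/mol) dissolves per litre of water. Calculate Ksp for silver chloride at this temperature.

7.01 × 10^-11

Molar solubility s = (1.20 x 10^-3 g/L) / (143.3 g/mol) = 8.374 × 10^-6 M.
AgCl(s) ⇌ Ag^+(aq) + Cl^-(aq)
If s mol/L of AgCl dissolves, [Ag^+] = s and [Cl^-] = s.
Ksp = [Ag^+][Cl^-]
Ksp = (s)(s) = s^2
Ksp = (8.374 x 10^-6)^2 = 7.01 x 10^-11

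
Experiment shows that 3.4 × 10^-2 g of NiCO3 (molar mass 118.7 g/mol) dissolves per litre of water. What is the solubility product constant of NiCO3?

Ksp ≈ 8.2e-8

Molar solubility s = (3.4 × 10^-2 g/L) / (118.7 g/mol) = 2.86 × 10^-4 M.
NiCO3(s) ⇌ Ni^2+(aq) + CO3^2-(aq)
For each mole of NiCO3 that dissolves: [Ni^2+] = s, [CO3^2-] = s.
Ksp = [Ni^2+][CO3^2-]
Ksp = (s)(s) = s^2
With s = 2.86 x 10^-4: Ksp = 8.2 × 10^-8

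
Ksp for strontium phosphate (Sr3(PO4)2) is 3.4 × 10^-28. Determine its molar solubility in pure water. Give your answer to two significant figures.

1.3e-6 M

Sr3(PO4)2(s) ⇌ 3 Sr^2+ + 2 PO4^3-
Ksp = [Sr^2+]^3[PO4^3-]^2
If s mol/L of Sr3(PO4)2 dissolves, [Sr^2+] = 3s and [PO4^3-] = 2s.
Ksp = (3s)^3(2s)^2 = 108s^5
s = (3.4 × 10^-28 / 108)^(1/5) = 1.3 × 10^-6 M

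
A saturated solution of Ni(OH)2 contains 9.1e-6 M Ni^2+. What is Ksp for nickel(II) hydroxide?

Ni(OH)2(s) ⇌ Ni^2+(aq) + 2 OH^-(aq)
Stoichiometry gives [OH^-] = (2/1)[Ni^2+] = 1.82 × 10^-5 M.
Ksp = [Ni^2+][OH^-]^2
Ksp = 9.1 × 10^-6 × (1.82 × 10^-5)^2 = 3.0 x 10^-15

3.0 × 10^-15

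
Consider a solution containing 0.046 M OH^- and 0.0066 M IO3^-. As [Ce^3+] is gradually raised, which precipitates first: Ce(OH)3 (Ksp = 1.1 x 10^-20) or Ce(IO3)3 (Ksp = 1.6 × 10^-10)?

Ce(OH)3

Each salt begins to precipitate when Q = Ksp, i.e. when [Ce^3+] reaches its threshold.
For Ce(OH)3: 1.1 x 10^-20 = (0.046)^3 × [Ce^3+]  ⇒  [Ce^3+] = 1.1 x 10^-16 M.
For Ce(IO3)3: 1.6 × 10^-10 = (0.0066)^3 × [Ce^3+]  ⇒  [Ce^3+] = 5.6 × 10^-4 M.
The salt with the lower threshold [Ce^3+] precipitates first: Ce(OH)3.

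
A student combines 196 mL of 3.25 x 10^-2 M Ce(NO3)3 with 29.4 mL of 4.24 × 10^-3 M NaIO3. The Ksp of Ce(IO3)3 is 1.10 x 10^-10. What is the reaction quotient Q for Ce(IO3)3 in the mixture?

Total volume = 196 + 29.4 = 225.4 mL.
[Ce^3+] = 3.25 × 10^-2 × (196/225.4) = 2.826 × 10^-2 M
[IO3^-] = 4.24 × 10^-3 × (29.4/225.4) = 5.530 × 10^-4 M
Ce(IO3)3(s) ⇌ Ce^3+ + 3 IO3^-, so Q = [Ce^3+][IO3^-]^3
Q = (2.826 × 10^-2)(5.530 × 10^-4)^3 = 4.78 × 10^-12
Q < Ksp, so no precipitate of Ce(IO3)3 forms.

Q = 4.78e-12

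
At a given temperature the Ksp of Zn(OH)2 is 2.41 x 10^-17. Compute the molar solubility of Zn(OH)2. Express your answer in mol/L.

1.82e-6 M

Zn(OH)2(s) <=> Zn^2+ + 2 OH^-
Ksp = [Zn^2+][OH^-]^2
For each mole of Zn(OH)2 that dissolves: [Zn^2+] = s, [OH^-] = 2s.
Ksp = s(2s)^2 = 4s^3
Solving, s = (2.41 x 10^-17/4)^(1/3) = 1.82 × 10^-6 M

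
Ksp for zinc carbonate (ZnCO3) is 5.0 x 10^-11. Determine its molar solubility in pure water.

s = 7.1 x 10^-6 M

ZnCO3(s) <=> Zn^2+(aq) + CO3^2-(aq)
Ksp = [Zn^2+][CO3^2-]
With molar solubility s: [Zn^2+] = s, [CO3^2-] = s.
Ksp = s^2
s = (5.0 x 10^-11)^(1/2) = 7.1 × 10^-6 M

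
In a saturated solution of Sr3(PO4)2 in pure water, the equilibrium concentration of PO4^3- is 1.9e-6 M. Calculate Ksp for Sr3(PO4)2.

Ksp = 8.4 x 10^-29

Sr3(PO4)2(s) ⇌ 3 Sr^2+ + 2 PO4^3-
Stoichiometry gives [Sr^2+] = (3/2)[PO4^3-] = 2.85 × 10^-6 M.
Ksp = [Sr^2+]^3[PO4^3-]^2
Ksp = (2.85 × 10^-6)^3 × (1.9 × 10^-6)^2 = 8.4 x 10^-29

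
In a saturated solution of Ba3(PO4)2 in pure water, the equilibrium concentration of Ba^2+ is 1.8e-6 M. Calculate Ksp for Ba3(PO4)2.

8.4 × 10^-30

Ba3(PO4)2(s) ⇌ 3 Ba^2+ + 2 PO4^3-
Stoichiometry gives [PO4^3-] = (2/3)[Ba^2+] = 1.20 x 10^-6 M.
Ksp = [Ba^2+]^3[PO4^3-]^2
Ksp = (1.8 x 10^-6)^3 × (1.20 x 10^-6)^2 = 8.4 × 10^-30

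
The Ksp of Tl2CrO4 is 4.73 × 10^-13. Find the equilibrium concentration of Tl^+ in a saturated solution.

[Tl^+] = 9.82 × 10^-5 M

Tl2CrO4(s) ⇌ 2 Tl^+ + CrO4^2-
Ksp = [Tl^+]^2[CrO4^2-]
Let s = molar solubility. Then [Tl^+] = 2s and [CrO4^2-] = s.
So Ksp = (2s)^2 × s = 4s^3
s = (4.73 × 10^-13 / 4)^(1/3) = 4.908 x 10^-5 M
[Tl^+] = 2s = 9.82 x 10^-5 M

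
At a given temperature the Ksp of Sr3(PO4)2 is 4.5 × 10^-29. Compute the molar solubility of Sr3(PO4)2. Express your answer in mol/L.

8.4 × 10^-7 M

Sr3(PO4)2(s) ⇌ 3 Sr^2+(aq) + 2 PO4^3-(aq)
Ksp = [Sr^2+]^3[PO4^3-]^2
With molar solubility s: [Sr^2+] = 3s, [PO4^3-] = 2s.
Substituting: Ksp = (3s)^3(2s)^2 = 108s^5
Solving, s = (4.5 × 10^-29/108)^(1/5) = 8.4 × 10^-7 M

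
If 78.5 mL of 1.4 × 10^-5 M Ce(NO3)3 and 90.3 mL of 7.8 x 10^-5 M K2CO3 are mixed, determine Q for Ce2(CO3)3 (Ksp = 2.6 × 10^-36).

3.1 × 10^-24

Total volume = 78.5 + 90.3 = 168.8 mL.
[Ce^3+] = 1.4 x 10^-5 × (78.5/168.8) = 6.51 x 10^-6 M
[CO3^2-] = 7.8 × 10^-5 × (90.3/168.8) = 4.17 × 10^-5 M
Ce2(CO3)3(s) <=> 2 Ce^3+ + 3 CO3^2-, so Q = [Ce^3+]^2[CO3^2-]^3
Q = (6.51 x 10^-6)^2(4.17 × 10^-5)^3 = 3.1 x 10^-24
Q > Ksp, so Ce2(CO3)3 will precipitate.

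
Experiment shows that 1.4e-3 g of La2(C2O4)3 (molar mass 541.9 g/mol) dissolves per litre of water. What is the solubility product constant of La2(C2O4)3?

1.2 × 10^-26

Molar solubility s = (1.4 × 10^-3 g/L) / (541.9 g/mol) = 2.58 x 10^-6 M.
La2(C2O4)3(s) ⇌ 2 La^3+ + 3 C2O4^2-
Let s = molar solubility. Then [La^3+] = 2s and [C2O4^2-] = 3s.
Ksp = [La^3+]^2[C2O4^2-]^3
So Ksp = (2s)^2 × (3s)^3 = 108s^5
Ksp = 108 × (2.58 x 10^-6)^5 = 1.2 × 10^-26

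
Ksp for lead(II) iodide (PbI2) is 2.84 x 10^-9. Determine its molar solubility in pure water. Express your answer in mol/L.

PbI2(s) ⇌ Pb^2+ + 2 I^-
Ksp = [Pb^2+][I^-]^2
With molar solubility s: [Pb^2+] = s, [I^-] = 2s.
So Ksp = s × (2s)^2 = 4s^3
s^3 = 2.84 x 10^-9 / 4, so s = 8.92 x 10^-4 M

8.92 × 10^-4 M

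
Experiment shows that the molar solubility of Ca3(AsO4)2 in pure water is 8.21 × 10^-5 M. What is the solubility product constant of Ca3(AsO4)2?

4.03 × 10^-19

Ca3(AsO4)2(s) ⇌ 3 Ca^2+(aq) + 2 AsO4^3-(aq)
If s mol/L of Ca3(AsO4)2 dissolves, [Ca^2+] = 3s and [AsO4^3-] = 2s.
Ksp = [Ca^2+]^3[AsO4^3-]^2
Substituting: Ksp = (3s)^3(2s)^2 = 108s^5
With s = 8.21 × 10^-5: Ksp = 4.03 x 10^-19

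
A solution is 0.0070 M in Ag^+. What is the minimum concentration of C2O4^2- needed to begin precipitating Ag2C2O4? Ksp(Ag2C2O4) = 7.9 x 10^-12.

Ag2C2O4(s) ⇌ 2 Ag^+ + C2O4^2-
Ksp = [Ag^+]^2[C2O4^2-]
Precipitation begins when Q = Ksp. With [Ag^+] = 0.0070 M:
7.9 x 10^-12 = (0.0070)^2 × [C2O4^2-]
[C2O4^2-] = (7.9 x 10^-12 / 4.90 x 10^-5) = 1.6 x 10^-7 M

[C2O4^2-] ≈ 1.6 x 10^-7 M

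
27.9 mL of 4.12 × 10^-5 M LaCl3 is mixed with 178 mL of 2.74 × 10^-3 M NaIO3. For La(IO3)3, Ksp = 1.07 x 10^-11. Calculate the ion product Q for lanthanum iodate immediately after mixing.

Q = 7.42 x 10^-14

Total volume = 27.9 + 178 = 205.9 mL.
[La^3+] = 4.12 × 10^-5 × (27.9/205.9) = 5.583 × 10^-6 M
[IO3^-] = 2.74 x 10^-3 × (178/205.9) = 2.369 × 10^-3 M
La(IO3)3(s) <=> La^3+(aq) + 3 IO3^-(aq), so Q = [La^3+][IO3^-]^3
Q = (5.583 x 10^-6)(2.369 × 10^-3)^3 = 7.42 x 10^-14
Q < Ksp, so no precipitate of La(IO3)3 forms.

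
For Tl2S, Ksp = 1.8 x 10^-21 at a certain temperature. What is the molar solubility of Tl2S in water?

Tl2S(s) ⇌ 2 Tl^+ + S^2-
Ksp = [Tl^+]^2[S^2-]
If s mol/L of Tl2S dissolves, [Tl^+] = 2s and [S^2-] = s.
So Ksp = (2s)^2 × s = 4s^3
s = (1.8 x 10^-21 / 4)^(1/3) = 7.7 × 10^-8 M

s ≈ 7.7e-8 M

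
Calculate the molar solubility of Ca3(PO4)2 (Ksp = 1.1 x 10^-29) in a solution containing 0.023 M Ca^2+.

Ca3(PO4)2(s) ⇌ 3 Ca^2+(aq) + 2 PO4^3-(aq)
Ksp = [Ca^2+]^3[PO4^3-]^2
If s mol/L dissolves here, [Ca^2+] = 0.023 + 3s ≈ 0.023, [PO4^3-] = 2s (since the Ca^2+ already present dominates).
Ksp ≈ (0.023)^3 × (2s)^2
s = 4.8 × 10^-13 M
Check: 3s = 1.4 x 10^-12 ≪ 0.023, so the approximation is valid.

s = 4.8 x 10^-13 M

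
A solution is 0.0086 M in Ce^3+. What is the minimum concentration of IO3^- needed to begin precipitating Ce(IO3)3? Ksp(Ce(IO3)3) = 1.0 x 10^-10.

[IO3^-] = 2.3 × 10^-3 M

Ce(IO3)3(s) ⇌ Ce^3+(aq) + 3 IO3^-(aq)
Ksp = [Ce^3+][IO3^-]^3
Precipitation begins when Q = Ksp. With [Ce^3+] = 0.0086 M:
1.0 x 10^-10 = (0.0086) × [IO3^-]^3
[IO3^-] = (1.0 x 10^-10 / 8.6 × 10^-3)^(1/3) = 2.3 × 10^-3 M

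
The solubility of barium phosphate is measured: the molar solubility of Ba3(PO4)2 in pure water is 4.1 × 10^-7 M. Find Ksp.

Ba3(PO4)2(s) ⇌ 3 Ba^2+ + 2 PO4^3-
Let s = molar solubility. Then [Ba^2+] = 3s and [PO4^3-] = 2s.
Ksp = [Ba^2+]^3[PO4^3-]^2
Ksp = (3s)^3(2s)^2 = 108s^5
Ksp = 108 × (4.1 × 10^-7)^5 = 1.3 × 10^-30

Ksp = 1.3e-30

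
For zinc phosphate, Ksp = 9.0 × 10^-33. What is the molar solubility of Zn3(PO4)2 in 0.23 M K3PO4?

Zn3(PO4)2(s) <=> 3 Zn^2+ + 2 PO4^3-
Ksp = [Zn^2+]^3[PO4^3-]^2
Let s = moles of Zn3(PO4)2 that dissolve per litre. [Zn^2+] = 3s, [PO4^3-] = 0.23 + 2s ≈ 0.23 (common-ion effect: PO4^3- is already 0.23 M).
Ksp ≈ (3s)^3 × (0.23)^2
s = 1.8 x 10^-11 M
Check: 2s = 3.7 × 10^-11 ≪ 0.23, so the approximation is valid.

1.8 × 10^-11 M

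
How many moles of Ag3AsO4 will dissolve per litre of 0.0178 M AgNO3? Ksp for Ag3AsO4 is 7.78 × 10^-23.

s = 1.38 × 10^-17 M

Ag3AsO4(s) ⇌ 3 Ag^+(aq) + AsO4^3-(aq)
Ksp = [Ag^+]^3[AsO4^3-]
Let s = moles of Ag3AsO4 that dissolve per litre. [Ag^+] = 0.0178 + 3s ≈ 0.0178, [AsO4^3-] = s (since Ag^+ from AgNO3 dominates).
Ksp ≈ (0.0178)^3 × s
s = 1.38 × 10^-17 M
Check: 3s = 4.1 x 10^-17 ≪ 0.0178, so the approximation is valid.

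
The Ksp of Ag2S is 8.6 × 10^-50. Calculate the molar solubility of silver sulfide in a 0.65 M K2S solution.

s = 1.8e-25 M

Ag2S(s) <=> 2 Ag^+ + S^2-
Ksp = [Ag^+]^2[S^2-]
Let s be the molar solubility in this solution. [Ag^+] = 2s, [S^2-] = 0.65 + s ≈ 0.65 (common-ion effect: S^2- is already 0.65 M).
Ksp ≈ (2s)^2 × 0.65
s = 1.8 x 10^-25 M
Check: s = 1.8 × 10^-25 ≪ 0.65, so the approximation is valid.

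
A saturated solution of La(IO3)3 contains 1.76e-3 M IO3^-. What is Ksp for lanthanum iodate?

Ksp ≈ 3.20 × 10^-12

La(IO3)3(s) ⇌ La^3+(aq) + 3 IO3^-(aq)
Stoichiometry gives [La^3+] = (1/3)[IO3^-] = 5.867 × 10^-4 M.
Ksp = [La^3+][IO3^-]^3
Ksp = 5.867 x 10^-4 × (1.76 x 10^-3)^3 = 3.20 x 10^-12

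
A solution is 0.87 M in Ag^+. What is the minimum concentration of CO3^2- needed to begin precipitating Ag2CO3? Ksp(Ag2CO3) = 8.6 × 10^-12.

Ag2CO3(s) ⇌ 2 Ag^+(aq) + CO3^2-(aq)
Ksp = [Ag^+]^2[CO3^2-]
Precipitation begins when Q = Ksp. With [Ag^+] = 0.87 M:
8.6 × 10^-12 = (0.87)^2 × [CO3^2-]
[CO3^2-] = (8.6 × 10^-12 / 7.57 x 10^-1) = 1.1 × 10^-11 M

[CO3^2-] = 1.1 × 10^-11 M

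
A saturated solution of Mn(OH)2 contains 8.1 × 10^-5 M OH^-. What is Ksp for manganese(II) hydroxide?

Ksp ≈ 2.7 × 10^-13

Mn(OH)2(s) <=> Mn^2+ + 2 OH^-
Stoichiometry gives [Mn^2+] = (1/2)[OH^-] = 4.05 x 10^-5 M.
Ksp = [Mn^2+][OH^-]^2
Ksp = 4.05 x 10^-5 × (8.1 × 10^-5)^2 = 2.7 × 10^-13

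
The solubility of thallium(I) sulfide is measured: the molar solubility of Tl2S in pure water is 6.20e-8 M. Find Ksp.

9.53e-22

Tl2S(s) <=> 2 Tl^+ + S^2-
Let s = molar solubility. Then [Tl^+] = 2s and [S^2-] = s.
Ksp = [Tl^+]^2[S^2-]
Ksp = (2s)^2s = 4s^3
Ksp = 4 × (6.20 x 10^-8)^3 = 9.53 × 10^-22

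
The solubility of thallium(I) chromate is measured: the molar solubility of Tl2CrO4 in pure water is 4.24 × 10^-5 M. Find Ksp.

3.05 x 10^-13

Tl2CrO4(s) <=> 2 Tl^+(aq) + CrO4^2-(aq)
For each mole of Tl2CrO4 that dissolves: [Tl^+] = 2s, [CrO4^2-] = s.
Ksp = [Tl^+]^2[CrO4^2-]
So Ksp = (2s)^2 × s = 4s^3
With s = 4.24 × 10^-5: Ksp = 3.05 x 10^-13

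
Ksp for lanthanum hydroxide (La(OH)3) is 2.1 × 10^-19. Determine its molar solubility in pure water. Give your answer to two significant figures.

La(OH)3(s) ⇌ La^3+(aq) + 3 OH^-(aq)
Ksp = [La^3+][OH^-]^3
Let s = molar solubility. Then [La^3+] = s and [OH^-] = 3s.
Substituting: Ksp = s(3s)^3 = 27s^4
s = (2.1 × 10^-19 / 27)^(1/4) = 9.4 × 10^-6 M

9.4e-6 M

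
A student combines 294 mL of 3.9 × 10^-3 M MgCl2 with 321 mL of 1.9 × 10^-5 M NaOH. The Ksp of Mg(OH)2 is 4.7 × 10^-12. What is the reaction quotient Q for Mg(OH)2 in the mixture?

Total volume = 294 + 321 = 615 mL.
[Mg^2+] = 3.9 × 10^-3 × (294/615) = 1.86 × 10^-3 M
[OH^-] = 1.9 × 10^-5 × (321/615) = 9.92 × 10^-6 M
Mg(OH)2(s) ⇌ Mg^2+(aq) + 2 OH^-(aq), so Q = [Mg^2+][OH^-]^2
Q = (1.86 × 10^-3)(9.92 x 10^-6)^2 = 1.8 × 10^-13
Q < Ksp, so no precipitate of Mg(OH)2 forms.

Q = 1.8e-13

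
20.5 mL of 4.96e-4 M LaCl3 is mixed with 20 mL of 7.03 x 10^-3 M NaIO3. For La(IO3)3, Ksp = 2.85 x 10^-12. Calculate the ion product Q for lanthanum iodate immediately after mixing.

Total volume = 20.5 + 20 = 40.5 mL.
[La^3+] = 4.96 × 10^-4 × (20.5/40.5) = 2.511 × 10^-4 M
[IO3^-] = 7.03 × 10^-3 × (20/40.5) = 3.472 × 10^-3 M
La(IO3)3(s) <=> La^3+(aq) + 3 IO3^-(aq), so Q = [La^3+][IO3^-]^3
Q = (2.511 × 10^-4)(3.472 x 10^-3)^3 = 1.05 x 10^-11
Q > Ksp, so La(IO3)3 will precipitate.

1.05 × 10^-11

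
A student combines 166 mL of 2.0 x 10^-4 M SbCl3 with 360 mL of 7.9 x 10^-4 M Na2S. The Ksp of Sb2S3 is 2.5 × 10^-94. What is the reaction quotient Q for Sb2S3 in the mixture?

Total volume = 166 + 360 = 526 mL.
[Sb^3+] = 2.0 x 10^-4 × (166/526) = 6.31 × 10^-5 M
[S^2-] = 7.9 × 10^-4 × (360/526) = 5.41 × 10^-4 M
Sb2S3(s) ⇌ 2 Sb^3+ + 3 S^2-, so Q = [Sb^3+]^2[S^2-]^3
Q = (6.31 × 10^-5)^2(5.41 × 10^-4)^3 = 6.3 x 10^-19
Q > Ksp, so Sb2S3 will precipitate.

Q = 6.3e-19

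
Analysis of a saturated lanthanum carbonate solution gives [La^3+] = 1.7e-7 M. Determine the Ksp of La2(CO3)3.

Ksp ≈ 4.8 × 10^-34

La2(CO3)3(s) ⇌ 2 La^3+(aq) + 3 CO3^2-(aq)
Stoichiometry gives [CO3^2-] = (3/2)[La^3+] = 2.55 × 10^-7 M.
Ksp = [La^3+]^2[CO3^2-]^3
Ksp = (1.7 x 10^-7)^2 × (2.55 × 10^-7)^3 = 4.8 x 10^-34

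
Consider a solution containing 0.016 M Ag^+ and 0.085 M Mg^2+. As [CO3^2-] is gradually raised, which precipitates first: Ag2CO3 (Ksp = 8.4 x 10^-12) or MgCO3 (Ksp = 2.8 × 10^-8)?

Ag2CO3

Precipitation of each salt starts when its ion product equals its Ksp.
For Ag2CO3: 8.4 x 10^-12 = (0.016)^2 × [CO3^2-]  ⇒  [CO3^2-] = 3.3 x 10^-8 M.
For MgCO3: 2.8 × 10^-8 = 0.085 × [CO3^2-]  ⇒  [CO3^2-] = 3.3 × 10^-7 M.
The salt with the lower threshold [CO3^2-] precipitates first: Ag2CO3.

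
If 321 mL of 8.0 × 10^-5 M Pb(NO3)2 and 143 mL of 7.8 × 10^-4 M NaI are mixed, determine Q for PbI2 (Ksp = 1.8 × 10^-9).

Total volume = 321 + 143 = 464 mL.
[Pb^2+] = 8.0 × 10^-5 × (321/464) = 5.53 × 10^-5 M
[I^-] = 7.8 × 10^-4 × (143/464) = 2.40 × 10^-4 M
PbI2(s) <=> Pb^2+(aq) + 2 I^-(aq), so Q = [Pb^2+][I^-]^2
Q = (5.53 × 10^-5)(2.40 × 10^-4)^2 = 3.2 × 10^-12
Q < Ksp, so no precipitate of PbI2 forms.

3.2 × 10^-12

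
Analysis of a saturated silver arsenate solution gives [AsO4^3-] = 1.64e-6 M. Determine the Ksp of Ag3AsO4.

1.95 x 10^-22

Ag3AsO4(s) ⇌ 3 Ag^+(aq) + AsO4^3-(aq)
Stoichiometry gives [Ag^+] = (3/1)[AsO4^3-] = 4.920 × 10^-6 M.
Ksp = [Ag^+]^3[AsO4^3-]
Ksp = (4.920 x 10^-6)^3 × 1.64 × 10^-6 = 1.95 x 10^-22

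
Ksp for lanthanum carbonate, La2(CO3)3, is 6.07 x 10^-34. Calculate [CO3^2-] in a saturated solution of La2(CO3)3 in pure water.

[CO3^2-] = 2.67 × 10^-7 M

La2(CO3)3(s) ⇌ 2 La^3+ + 3 CO3^2-
Ksp = [La^3+]^2[CO3^2-]^3
If s mol/L of La2(CO3)3 dissolves, [La^3+] = 2s and [CO3^2-] = 3s.
So Ksp = (2s)^2 × (3s)^3 = 108s^5
s = (6.07 x 10^-34 / 108)^(1/5) = 8.912 × 10^-8 M
[CO3^2-] = 3s = 2.67 x 10^-7 M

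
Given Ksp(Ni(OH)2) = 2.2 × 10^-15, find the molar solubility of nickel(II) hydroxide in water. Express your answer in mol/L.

Ni(OH)2(s) <=> Ni^2+(aq) + 2 OH^-(aq)
Ksp = [Ni^2+][OH^-]^2
If s mol/L of Ni(OH)2 dissolves, [Ni^2+] = s and [OH^-] = 2s.
Substituting: Ksp = s(2s)^2 = 4s^3
Solving, s = (2.2 × 10^-15/4)^(1/3) = 8.2 × 10^-6 M

s = 8.2 x 10^-6 M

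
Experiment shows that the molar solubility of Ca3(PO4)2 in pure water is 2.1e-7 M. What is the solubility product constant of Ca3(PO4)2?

4.4e-32

Ca3(PO4)2(s) ⇌ 3 Ca^2+ + 2 PO4^3-
Let s = molar solubility. Then [Ca^2+] = 3s and [PO4^3-] = 2s.
Ksp = [Ca^2+]^3[PO4^3-]^2
Ksp = (3s)^3(2s)^2 = 108s^5
With s = 2.1 × 10^-7: Ksp = 4.4 x 10^-32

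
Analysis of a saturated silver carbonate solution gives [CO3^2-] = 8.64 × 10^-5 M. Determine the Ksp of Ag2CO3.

Ksp = 2.58 × 10^-12

Ag2CO3(s) <=> 2 Ag^+(aq) + CO3^2-(aq)
Stoichiometry gives [Ag^+] = (2/1)[CO3^2-] = 1.728 × 10^-4 M.
Ksp = [Ag^+]^2[CO3^2-]
Ksp = (1.728 × 10^-4)^2 × 8.64 x 10^-5 = 2.58 × 10^-12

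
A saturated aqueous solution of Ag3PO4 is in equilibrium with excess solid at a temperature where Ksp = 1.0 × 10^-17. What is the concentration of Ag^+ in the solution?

[Ag^+] = 7.4e-5 M

Ag3PO4(s) ⇌ 3 Ag^+(aq) + PO4^3-(aq)
Ksp = [Ag^+]^3[PO4^3-]
For each mole of Ag3PO4 that dissolves: [Ag^+] = 3s, [PO4^3-] = s.
So Ksp = (3s)^3 × s = 27s^4
Solving, s = (1.0 × 10^-17/27)^(1/4) = 2.47 × 10^-5 M
[Ag^+] = 3s = 7.4 × 10^-5 M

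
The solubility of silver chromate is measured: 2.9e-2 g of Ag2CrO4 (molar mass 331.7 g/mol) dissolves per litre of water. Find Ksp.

Ksp = 2.7 × 10^-12

Molar solubility s = (2.9 × 10^-2 g/L) / (331.7 g/mol) = 8.74 × 10^-5 M.
Ag2CrO4(s) ⇌ 2 Ag^+(aq) + CrO4^2-(aq)
For each mole of Ag2CrO4 that dissolves: [Ag^+] = 2s, [CrO4^2-] = s.
Ksp = [Ag^+]^2[CrO4^2-]
So Ksp = (2s)^2 × s = 4s^3
With s = 8.74 × 10^-5: Ksp = 2.7 x 10^-12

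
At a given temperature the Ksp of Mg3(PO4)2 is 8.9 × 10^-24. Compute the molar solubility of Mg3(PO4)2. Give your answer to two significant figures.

Mg3(PO4)2(s) <=> 3 Mg^2+(aq) + 2 PO4^3-(aq)
Ksp = [Mg^2+]^3[PO4^3-]^2
Let s = molar solubility. Then [Mg^2+] = 3s and [PO4^3-] = 2s.
So Ksp = (3s)^3 × (2s)^2 = 108s^5
Solving, s = (8.9 × 10^-24/108)^(1/5) = 9.6 x 10^-6 M

s ≈ 9.6 x 10^-6 M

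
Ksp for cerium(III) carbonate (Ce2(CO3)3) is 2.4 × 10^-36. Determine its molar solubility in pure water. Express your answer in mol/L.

Ce2(CO3)3(s) ⇌ 2 Ce^3+(aq) + 3 CO3^2-(aq)
Ksp = [Ce^3+]^2[CO3^2-]^3
If s mol/L of Ce2(CO3)3 dissolves, [Ce^3+] = 2s and [CO3^2-] = 3s.
Ksp = (2s)^2(3s)^3 = 108s^5
s = (2.4 × 10^-36 / 108)^(1/5) = 2.9 x 10^-8 M

s ≈ 2.9 × 10^-8 M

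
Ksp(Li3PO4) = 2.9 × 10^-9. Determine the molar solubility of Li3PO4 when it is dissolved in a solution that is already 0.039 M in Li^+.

Li3PO4(s) <=> 3 Li^+(aq) + PO4^3-(aq)
Ksp = [Li^+]^3[PO4^3-]
Let s = moles of Li3PO4 that dissolve per litre. [Li^+] = 0.039 + 3s ≈ 0.039, [PO4^3-] = s (Ksp is small, so little additional dissolves).
Ksp ≈ (0.039)^3 × s
s = 4.9 × 10^-5 M
Check: 3s = 1.5 × 10^-4 ≪ 0.039, so the approximation is valid.

4.9 × 10^-5 M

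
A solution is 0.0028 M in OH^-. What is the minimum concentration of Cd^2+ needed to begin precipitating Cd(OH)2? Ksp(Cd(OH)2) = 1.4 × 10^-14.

Cd(OH)2(s) ⇌ Cd^2+(aq) + 2 OH^-(aq)
Ksp = [Cd^2+][OH^-]^2
Precipitation begins when Q = Ksp. With [OH^-] = 0.0028 M:
1.4 × 10^-14 = (0.0028)^2 × [Cd^2+]
[Cd^2+] = (1.4 × 10^-14 / 7.84 x 10^-6) = 1.8 x 10^-9 M

1.8e-9 M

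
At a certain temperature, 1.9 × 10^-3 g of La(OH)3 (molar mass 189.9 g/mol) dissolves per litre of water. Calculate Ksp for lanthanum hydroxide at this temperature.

Molar solubility s = (1.9 × 10^-3 g/L) / (189.9 g/mol) = 1.00 × 10^-5 M.
La(OH)3(s) <=> La^3+(aq) + 3 OH^-(aq)
Let s = molar solubility. Then [La^3+] = s and [OH^-] = 3s.
Ksp = [La^3+][OH^-]^3
Ksp = s(3s)^3 = 27s^4
Ksp = 27 × (1.00 × 10^-5)^4 = 2.7 × 10^-19

2.7 × 10^-19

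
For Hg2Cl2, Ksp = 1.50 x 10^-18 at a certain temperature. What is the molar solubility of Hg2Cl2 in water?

s = 7.21e-7 M

Hg2Cl2(s) ⇌ Hg2^2+ + 2 Cl^-
Ksp = [Hg2^2+][Cl^-]^2
Let s = molar solubility. Then [Hg2^2+] = s and [Cl^-] = 2s.
Ksp = s(2s)^2 = 4s^3
s^3 = 1.50 x 10^-18 / 4, so s = 7.21 x 10^-7 M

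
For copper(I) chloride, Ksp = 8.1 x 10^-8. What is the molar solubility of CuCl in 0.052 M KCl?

CuCl(s) ⇌ Cu^+ + Cl^-
Ksp = [Cu^+][Cl^-]
If s mol/L dissolves here, [Cu^+] = s, [Cl^-] = 0.052 + s ≈ 0.052 (since Cl^- from KCl dominates).
Ksp ≈ s × 0.052
s = 1.6 × 10^-6 M
Check: s = 1.6 × 10^-6 ≪ 0.052, so the approximation is valid.

s ≈ 1.6 × 10^-6 M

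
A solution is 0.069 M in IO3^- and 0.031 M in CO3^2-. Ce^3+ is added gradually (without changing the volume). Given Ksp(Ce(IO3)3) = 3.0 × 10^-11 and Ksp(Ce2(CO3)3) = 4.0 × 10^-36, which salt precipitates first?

Ce2(CO3)3

Each salt begins to precipitate when Q = Ksp, i.e. when [Ce^3+] reaches its threshold.
For Ce(IO3)3: 3.0 × 10^-11 = (0.069)^3 × [Ce^3+]  ⇒  [Ce^3+] = 9.1 × 10^-8 M.
For Ce2(CO3)3: 4.0 × 10^-36 = (0.031)^3 × [Ce^3+]^2  ⇒  [Ce^3+] = 3.7 × 10^-16 M.
The salt with the lower threshold [Ce^3+] precipitates first: Ce2(CO3)3.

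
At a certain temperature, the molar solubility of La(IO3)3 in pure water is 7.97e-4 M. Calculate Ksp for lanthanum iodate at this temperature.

Ksp = 1.09 × 10^-11

La(IO3)3(s) ⇌ La^3+ + 3 IO3^-
Let s = molar solubility. Then [La^3+] = s and [IO3^-] = 3s.
Ksp = [La^3+][IO3^-]^3
Ksp = s(3s)^3 = 27s^4
Ksp = 27 × (7.97 × 10^-4)^4 = 1.09 x 10^-11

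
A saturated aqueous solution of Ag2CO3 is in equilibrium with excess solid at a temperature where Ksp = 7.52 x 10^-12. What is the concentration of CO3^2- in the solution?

Ag2CO3(s) <=> 2 Ag^+(aq) + CO3^2-(aq)
Ksp = [Ag^+]^2[CO3^2-]
Let s = molar solubility. Then [Ag^+] = 2s and [CO3^2-] = s.
Ksp = (2s)^2s = 4s^3
Solving, s = (7.52 x 10^-12/4)^(1/3) = 1.234 × 10^-4 M
[CO3^2-] = s = 1.23 x 10^-4 M

1.23 × 10^-4 M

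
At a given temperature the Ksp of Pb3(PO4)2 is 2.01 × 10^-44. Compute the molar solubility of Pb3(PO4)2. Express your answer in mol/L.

Pb3(PO4)2(s) ⇌ 3 Pb^2+ + 2 PO4^3-
Ksp = [Pb^2+]^3[PO4^3-]^2
Let s = molar solubility. Then [Pb^2+] = 3s and [PO4^3-] = 2s.
Ksp = (3s)^3(2s)^2 = 108s^5
s = (2.01 × 10^-44 / 108)^(1/5) = 7.14 × 10^-10 M

s = 7.14 x 10^-10 M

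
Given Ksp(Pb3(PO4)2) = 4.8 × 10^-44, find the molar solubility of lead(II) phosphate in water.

s ≈ 8.5 x 10^-10 M

Pb3(PO4)2(s) ⇌ 3 Pb^2+(aq) + 2 PO4^3-(aq)
Ksp = [Pb^2+]^3[PO4^3-]^2
For each mole of Pb3(PO4)2 that dissolves: [Pb^2+] = 3s, [PO4^3-] = 2s.
Ksp = (3s)^3(2s)^2 = 108s^5
Solving, s = (4.8 × 10^-44/108)^(1/5) = 8.5 × 10^-10 M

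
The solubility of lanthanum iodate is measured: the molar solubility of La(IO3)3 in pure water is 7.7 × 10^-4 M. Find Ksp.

La(IO3)3(s) <=> La^3+ + 3 IO3^-
If s mol/L of La(IO3)3 dissolves, [La^3+] = s and [IO3^-] = 3s.
Ksp = [La^3+][IO3^-]^3
Ksp = s(3s)^3 = 27s^4
Ksp = 27 × (7.7 × 10^-4)^4 = 9.5 × 10^-12

Ksp ≈ 9.5e-12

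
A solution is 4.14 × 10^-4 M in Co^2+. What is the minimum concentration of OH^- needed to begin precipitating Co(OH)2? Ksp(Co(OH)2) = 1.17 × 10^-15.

1.68e-6 M

Co(OH)2(s) <=> Co^2+ + 2 OH^-
Ksp = [Co^2+][OH^-]^2
Precipitation begins when Q = Ksp. With [Co^2+] = 4.14 × 10^-4 M:
1.17 × 10^-15 = (4.14 × 10^-4) × [OH^-]^2
[OH^-] = (1.17 × 10^-15 / 4.14 × 10^-4)^(1/2) = 1.68 × 10^-6 M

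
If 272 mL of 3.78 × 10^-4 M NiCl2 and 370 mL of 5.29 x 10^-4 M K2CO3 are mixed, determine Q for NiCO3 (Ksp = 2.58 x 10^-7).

Total volume = 272 + 370 = 642 mL.
[Ni^2+] = 3.78 × 10^-4 × (272/642) = 1.601 x 10^-4 M
[CO3^2-] = 5.29 × 10^-4 × (370/642) = 3.049 × 10^-4 M
NiCO3(s) <=> Ni^2+(aq) + CO3^2-(aq), so Q = [Ni^2+][CO3^2-]
Q = (1.601 × 10^-4)(3.049 × 10^-4) = 4.88 × 10^-8
Q < Ksp, so no precipitate of NiCO3 forms.

4.88 x 10^-8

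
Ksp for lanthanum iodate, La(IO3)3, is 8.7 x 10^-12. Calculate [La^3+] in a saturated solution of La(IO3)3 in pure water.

La(IO3)3(s) <=> La^3+ + 3 IO3^-
Ksp = [La^3+][IO3^-]^3
For each mole of La(IO3)3 that dissolves: [La^3+] = s, [IO3^-] = 3s.
So Ksp = s × (3s)^3 = 27s^4
Solving, s = (8.7 x 10^-12/27)^(1/4) = 7.53 × 10^-4 M
[La^3+] = s = 7.5 × 10^-4 M

[La^3+] = 7.5e-4 M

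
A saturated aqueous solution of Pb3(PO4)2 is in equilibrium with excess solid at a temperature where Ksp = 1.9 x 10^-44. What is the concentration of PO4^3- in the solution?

1.4e-9 M

Pb3(PO4)2(s) ⇌ 3 Pb^2+ + 2 PO4^3-
Ksp = [Pb^2+]^3[PO4^3-]^2
Let s = molar solubility. Then [Pb^2+] = 3s and [PO4^3-] = 2s.
So Ksp = (3s)^3 × (2s)^2 = 108s^5
s = (1.9 x 10^-44 / 108)^(1/5) = 7.06 × 10^-10 M
[PO4^3-] = 2s = 1.4 × 10^-9 M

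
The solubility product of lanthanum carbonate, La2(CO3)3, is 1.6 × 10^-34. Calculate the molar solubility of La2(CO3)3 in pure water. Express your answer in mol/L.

6.8e-8 M

La2(CO3)3(s) <=> 2 La^3+(aq) + 3 CO3^2-(aq)
Ksp = [La^3+]^2[CO3^2-]^3
With molar solubility s: [La^3+] = 2s, [CO3^2-] = 3s.
So Ksp = (2s)^2 × (3s)^3 = 108s^5
s = (1.6 × 10^-34 / 108)^(1/5) = 6.8 × 10^-8 M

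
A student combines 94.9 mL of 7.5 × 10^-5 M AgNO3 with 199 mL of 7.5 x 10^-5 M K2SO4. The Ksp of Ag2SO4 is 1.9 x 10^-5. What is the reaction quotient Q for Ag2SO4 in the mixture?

3.0 × 10^-14

Total volume = 94.9 + 199 = 293.9 mL.
[Ag^+] = 7.5 x 10^-5 × (94.9/293.9) = 2.42 × 10^-5 M
[SO4^2-] = 7.5 × 10^-5 × (199/293.9) = 5.08 × 10^-5 M
Ag2SO4(s) ⇌ 2 Ag^+(aq) + SO4^2-(aq), so Q = [Ag^+]^2[SO4^2-]
Q = (2.42 × 10^-5)^2(5.08 × 10^-5) = 3.0 x 10^-14
Q < Ksp, so no precipitate of Ag2SO4 forms.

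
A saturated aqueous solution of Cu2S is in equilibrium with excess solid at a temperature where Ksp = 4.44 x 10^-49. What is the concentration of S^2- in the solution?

[S^2-] = 4.81 × 10^-17 M

Cu2S(s) ⇌ 2 Cu^+ + S^2-
Ksp = [Cu^+]^2[S^2-]
With molar solubility s: [Cu^+] = 2s, [S^2-] = s.
So Ksp = (2s)^2 × s = 4s^3
Solving, s = (4.44 x 10^-49/4)^(1/3) = 4.806 x 10^-17 M
[S^2-] = s = 4.81 × 10^-17 M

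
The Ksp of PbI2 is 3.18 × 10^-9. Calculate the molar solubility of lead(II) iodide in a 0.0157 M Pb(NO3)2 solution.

PbI2(s) <=> Pb^2+(aq) + 2 I^-(aq)
Ksp = [Pb^2+][I^-]^2
Let s = moles of PbI2 that dissolve per litre. [Pb^2+] = 0.0157 + s ≈ 0.0157, [I^-] = 2s (Ksp is small, so little additional dissolves).
Ksp ≈ 0.0157 × (2s)^2
s = 2.25 × 10^-4 M
Check: s = 2.3 x 10^-4 ≪ 0.0157, so the approximation is valid.

2.25 x 10^-4 M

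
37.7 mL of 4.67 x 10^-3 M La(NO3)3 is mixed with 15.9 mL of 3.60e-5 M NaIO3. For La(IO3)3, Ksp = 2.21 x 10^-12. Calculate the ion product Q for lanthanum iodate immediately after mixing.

4.00e-18

Total volume = 37.7 + 15.9 = 53.6 mL.
[La^3+] = 4.67 × 10^-3 × (37.7/53.6) = 3.285 × 10^-3 M
[IO3^-] = 3.60 x 10^-5 × (15.9/53.6) = 1.068 x 10^-5 M
La(IO3)3(s) <=> La^3+(aq) + 3 IO3^-(aq), so Q = [La^3+][IO3^-]^3
Q = (3.285 x 10^-3)(1.068 × 10^-5)^3 = 4.00 x 10^-18
Q < Ksp, so no precipitate of La(IO3)3 forms.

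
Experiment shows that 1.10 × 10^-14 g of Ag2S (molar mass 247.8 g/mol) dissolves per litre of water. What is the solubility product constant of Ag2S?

Ksp ≈ 3.50 × 10^-49

Molar solubility s = (1.10 × 10^-14 g/L) / (247.8 g/mol) = 4.439 × 10^-17 M.
Ag2S(s) ⇌ 2 Ag^+(aq) + S^2-(aq)
Let s = molar solubility. Then [Ag^+] = 2s and [S^2-] = s.
Ksp = [Ag^+]^2[S^2-]
Ksp = (2s)^2s = 4s^3
Ksp = 4 × (4.439 × 10^-17)^3 = 3.50 × 10^-49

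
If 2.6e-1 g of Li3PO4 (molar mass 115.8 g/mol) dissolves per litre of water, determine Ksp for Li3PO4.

6.9 × 10^-10

Molar solubility s = (2.6 x 10^-1 g/L) / (115.8 g/mol) = 2.25 × 10^-3 M.
Li3PO4(s) ⇌ 3 Li^+ + PO4^3-
With molar solubility s: [Li^+] = 3s, [PO4^3-] = s.
Ksp = [Li^+]^3[PO4^3-]
So Ksp = (3s)^3 × s = 27s^4
Ksp = 27 × (2.25 x 10^-3)^4 = 6.9 × 10^-10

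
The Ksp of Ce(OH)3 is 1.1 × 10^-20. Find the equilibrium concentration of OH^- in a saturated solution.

Ce(OH)3(s) ⇌ Ce^3+(aq) + 3 OH^-(aq)
Ksp = [Ce^3+][OH^-]^3
With molar solubility s: [Ce^3+] = s, [OH^-] = 3s.
Ksp = s(3s)^3 = 27s^4
Solving, s = (1.1 × 10^-20/27)^(1/4) = 4.49 × 10^-6 M
[OH^-] = 3s = 1.3 x 10^-5 M

[OH^-] = 1.3 × 10^-5 M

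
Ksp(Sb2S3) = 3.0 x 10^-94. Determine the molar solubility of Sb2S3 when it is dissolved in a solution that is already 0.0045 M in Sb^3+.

s ≈ 8.2 × 10^-31 M

Sb2S3(s) ⇌ 2 Sb^3+(aq) + 3 S^2-(aq)
Ksp = [Sb^3+]^2[S^2-]^3
If s mol/L dissolves here, [Sb^3+] = 0.0045 + 2s ≈ 0.0045, [S^2-] = 3s (Ksp is small, so little additional dissolves).
Ksp ≈ (0.0045)^2 × (3s)^3
s = 8.2 × 10^-31 M
Check: 2s = 1.6 × 10^-30 ≪ 0.0045, so the approximation is valid.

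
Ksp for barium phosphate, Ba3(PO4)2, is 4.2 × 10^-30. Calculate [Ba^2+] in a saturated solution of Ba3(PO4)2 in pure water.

[Ba^2+] ≈ 1.6 × 10^-6 M

Ba3(PO4)2(s) ⇌ 3 Ba^2+(aq) + 2 PO4^3-(aq)
Ksp = [Ba^2+]^3[PO4^3-]^2
With molar solubility s: [Ba^2+] = 3s, [PO4^3-] = 2s.
Substituting: Ksp = (3s)^3(2s)^2 = 108s^5
s = (4.2 × 10^-30 / 108)^(1/5) = 5.22 x 10^-7 M
[Ba^2+] = 3s = 1.6 x 10^-6 M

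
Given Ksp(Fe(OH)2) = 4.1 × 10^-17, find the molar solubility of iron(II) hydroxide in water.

Fe(OH)2(s) ⇌ Fe^2+ + 2 OH^-
Ksp = [Fe^2+][OH^-]^2
With molar solubility s: [Fe^2+] = s, [OH^-] = 2s.
So Ksp = s × (2s)^2 = 4s^3
s^3 = 4.1 × 10^-17 / 4, so s = 2.2 × 10^-6 M

2.2 x 10^-6 M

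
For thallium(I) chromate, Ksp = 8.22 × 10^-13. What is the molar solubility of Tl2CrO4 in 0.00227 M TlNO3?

s = 1.60 × 10^-7 M

Tl2CrO4(s) ⇌ 2 Tl^+(aq) + CrO4^2-(aq)
Ksp = [Tl^+]^2[CrO4^2-]
If s mol/L dissolves here, [Tl^+] = 0.00227 + 2s ≈ 0.00227, [CrO4^2-] = s (common-ion effect: Tl^+ is already 0.00227 M).
Ksp ≈ (0.00227)^2 × s
s = 1.60 × 10^-7 M
Check: 2s = 3.2 × 10^-7 ≪ 0.00227, so the approximation is valid.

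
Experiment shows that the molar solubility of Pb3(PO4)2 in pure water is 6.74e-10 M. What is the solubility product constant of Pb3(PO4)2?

Pb3(PO4)2(s) ⇌ 3 Pb^2+(aq) + 2 PO4^3-(aq)
For each mole of Pb3(PO4)2 that dissolves: [Pb^2+] = 3s, [PO4^3-] = 2s.
Ksp = [Pb^2+]^3[PO4^3-]^2
Ksp = (3s)^3(2s)^2 = 108s^5
Ksp = 108 × (6.74 × 10^-10)^5 = 1.50 × 10^-44

Ksp = 1.50e-44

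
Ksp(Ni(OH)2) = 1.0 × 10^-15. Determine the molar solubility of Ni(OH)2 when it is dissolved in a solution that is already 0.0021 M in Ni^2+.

3.5 x 10^-7 M

Ni(OH)2(s) ⇌ Ni^2+ + 2 OH^-
Ksp = [Ni^2+][OH^-]^2
Let s be the molar solubility in this solution. [Ni^2+] = 0.0021 + s ≈ 0.0021, [OH^-] = 2s (Ksp is small, so little additional dissolves).
Ksp ≈ 0.0021 × (2s)^2
s = 3.5 × 10^-7 M
Check: s = 3.5 × 10^-7 ≪ 0.0021, so the approximation is valid.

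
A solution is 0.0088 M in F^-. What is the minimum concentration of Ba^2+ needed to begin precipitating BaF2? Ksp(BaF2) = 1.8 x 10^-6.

BaF2(s) <=> Ba^2+(aq) + 2 F^-(aq)
Ksp = [Ba^2+][F^-]^2
Precipitation begins when Q = Ksp. With [F^-] = 0.0088 M:
1.8 x 10^-6 = (0.0088)^2 × [Ba^2+]
[Ba^2+] = (1.8 x 10^-6 / 7.74 × 10^-5) = 2.3 × 10^-2 M

[Ba^2+] ≈ 0.023 M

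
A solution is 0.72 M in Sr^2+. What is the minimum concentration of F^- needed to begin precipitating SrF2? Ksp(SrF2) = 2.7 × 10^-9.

SrF2(s) ⇌ Sr^2+(aq) + 2 F^-(aq)
Ksp = [Sr^2+][F^-]^2
Precipitation begins when Q = Ksp. With [Sr^2+] = 0.72 M:
2.7 × 10^-9 = (0.72) × [F^-]^2
[F^-] = (2.7 × 10^-9 / 7.2 × 10^-1)^(1/2) = 6.1 × 10^-5 M

[F^-] = 6.1e-5 M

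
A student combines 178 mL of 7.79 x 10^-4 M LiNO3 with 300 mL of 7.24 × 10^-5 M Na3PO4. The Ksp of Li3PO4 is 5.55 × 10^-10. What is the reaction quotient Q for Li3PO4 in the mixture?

1.11e-15

Total volume = 178 + 300 = 478 mL.
[Li^+] = 7.79 x 10^-4 × (178/478) = 2.901 × 10^-4 M
[PO4^3-] = 7.24 × 10^-5 × (300/478) = 4.544 x 10^-5 M
Li3PO4(s) ⇌ 3 Li^+ + PO4^3-, so Q = [Li^+]^3[PO4^3-]
Q = (2.901 × 10^-4)^3(4.544 × 10^-5) = 1.11 × 10^-15
Q < Ksp, so no precipitate of Li3PO4 forms.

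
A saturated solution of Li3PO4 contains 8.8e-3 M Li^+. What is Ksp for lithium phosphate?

Li3PO4(s) ⇌ 3 Li^+ + PO4^3-
Stoichiometry gives [PO4^3-] = (1/3)[Li^+] = 2.93 x 10^-3 M.
Ksp = [Li^+]^3[PO4^3-]
Ksp = (8.8 x 10^-3)^3 × 2.93 × 10^-3 = 2.0 × 10^-9

Ksp ≈ 2.0 × 10^-9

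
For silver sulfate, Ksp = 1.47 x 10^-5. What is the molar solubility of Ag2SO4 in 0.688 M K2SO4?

Ag2SO4(s) ⇌ 2 Ag^+ + SO4^2-
Ksp = [Ag^+]^2[SO4^2-]
Let s be the molar solubility in this solution. [Ag^+] = 2s, [SO4^2-] = 0.688 + s ≈ 0.688 (Ksp is small, so little additional dissolves).
Ksp ≈ (2s)^2 × 0.688
s = 2.31 x 10^-3 M
Check: s = 2.3 x 10^-3 ≪ 0.688, so the approximation is valid.

2.31 × 10^-3 M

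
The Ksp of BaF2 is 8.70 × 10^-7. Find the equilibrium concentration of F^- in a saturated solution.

BaF2(s) ⇌ Ba^2+ + 2 F^-
Ksp = [Ba^2+][F^-]^2
Let s = molar solubility. Then [Ba^2+] = s and [F^-] = 2s.
Substituting: Ksp = s(2s)^2 = 4s^3
s^3 = 8.70 × 10^-7 / 4, so s = 6.014 × 10^-3 M
[F^-] = 2s = 1.20 × 10^-2 M

0.0120 M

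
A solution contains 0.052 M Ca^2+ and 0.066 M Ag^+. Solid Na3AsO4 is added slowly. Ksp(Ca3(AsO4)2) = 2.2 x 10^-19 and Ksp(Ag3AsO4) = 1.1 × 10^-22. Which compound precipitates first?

Ag3AsO4

Precipitation of each salt starts when its ion product equals its Ksp.
For Ca3(AsO4)2: 2.2 x 10^-19 = (0.052)^3 × [AsO4^3-]^2  ⇒  [AsO4^3-] = 4.0 × 10^-8 M.
For Ag3AsO4: 1.1 × 10^-22 = (0.066)^3 × [AsO4^3-]  ⇒  [AsO4^3-] = 3.8 × 10^-19 M.
The salt with the lower threshold [AsO4^3-] precipitates first: Ag3AsO4.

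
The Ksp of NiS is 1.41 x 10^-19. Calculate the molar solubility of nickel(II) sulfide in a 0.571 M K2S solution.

NiS(s) ⇌ Ni^2+(aq) + S^2-(aq)
Ksp = [Ni^2+][S^2-]
Let s = moles of NiS that dissolve per litre. [Ni^2+] = s, [S^2-] = 0.571 + s ≈ 0.571 (Ksp is small, so little additional dissolves).
Ksp ≈ s × 0.571
s = 2.47 × 10^-19 M
Check: s = 2.5 x 10^-19 ≪ 0.571, so the approximation is valid.

s = 2.47 x 10^-19 M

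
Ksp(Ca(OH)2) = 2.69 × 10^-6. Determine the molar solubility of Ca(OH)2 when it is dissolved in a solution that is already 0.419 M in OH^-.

Ca(OH)2(s) ⇌ Ca^2+(aq) + 2 OH^-(aq)
Ksp = [Ca^2+][OH^-]^2
If s mol/L dissolves here, [Ca^2+] = s, [OH^-] = 0.419 + 2s ≈ 0.419 (common-ion effect: OH^- is already 0.419 M).
Ksp ≈ s × (0.419)^2
s = 1.53 × 10^-5 M
Check: 2s = 3.1 x 10^-5 ≪ 0.419, so the approximation is valid.

s = 1.53 x 10^-5 M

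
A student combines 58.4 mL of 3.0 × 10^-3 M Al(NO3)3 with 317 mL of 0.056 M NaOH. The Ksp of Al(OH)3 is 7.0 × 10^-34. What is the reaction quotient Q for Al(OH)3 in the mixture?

Total volume = 58.4 + 317 = 375.4 mL.
[Al^3+] = 3.0 x 10^-3 × (58.4/375.4) = 4.67 x 10^-4 M
[OH^-] = 5.6 x 10^-2 × (317/375.4) = 4.73 × 10^-2 M
Al(OH)3(s) <=> Al^3+(aq) + 3 OH^-(aq), so Q = [Al^3+][OH^-]^3
Q = (4.67 × 10^-4)(4.73 × 10^-2)^3 = 4.9 × 10^-8
Q > Ksp, so Al(OH)3 will precipitate.

4.9e-8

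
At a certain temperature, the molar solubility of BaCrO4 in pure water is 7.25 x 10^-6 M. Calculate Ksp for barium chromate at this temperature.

Ksp ≈ 5.26e-11

BaCrO4(s) ⇌ Ba^2+ + CrO4^2-
Let s = molar solubility. Then [Ba^2+] = s and [CrO4^2-] = s.
Ksp = [Ba^2+][CrO4^2-]
Ksp = s^2
With s = 7.25 x 10^-6: Ksp = 5.26 x 10^-11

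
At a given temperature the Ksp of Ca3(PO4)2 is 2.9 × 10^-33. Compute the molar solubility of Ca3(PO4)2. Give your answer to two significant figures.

1.2 × 10^-7 M

Ca3(PO4)2(s) ⇌ 3 Ca^2+(aq) + 2 PO4^3-(aq)
Ksp = [Ca^2+]^3[PO4^3-]^2
For each mole of Ca3(PO4)2 that dissolves: [Ca^2+] = 3s, [PO4^3-] = 2s.
Substituting: Ksp = (3s)^3(2s)^2 = 108s^5
s^5 = 2.9 × 10^-33 / 108, so s = 1.2 × 10^-7 M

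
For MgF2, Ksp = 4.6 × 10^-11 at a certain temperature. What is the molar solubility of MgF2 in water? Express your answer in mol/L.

s = 2.3 × 10^-4 M

MgF2(s) ⇌ Mg^2+ + 2 F^-
Ksp = [Mg^2+][F^-]^2
If s mol/L of MgF2 dissolves, [Mg^2+] = s and [F^-] = 2s.
Substituting: Ksp = s(2s)^2 = 4s^3
Solving, s = (4.6 × 10^-11/4)^(1/3) = 2.3 × 10^-4 M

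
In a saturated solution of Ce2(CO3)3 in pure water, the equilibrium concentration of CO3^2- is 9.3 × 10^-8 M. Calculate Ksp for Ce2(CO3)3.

Ce2(CO3)3(s) ⇌ 2 Ce^3+(aq) + 3 CO3^2-(aq)
Stoichiometry gives [Ce^3+] = (2/3)[CO3^2-] = 6.20 × 10^-8 M.
Ksp = [Ce^3+]^2[CO3^2-]^3
Ksp = (6.20 × 10^-8)^2 × (9.3 × 10^-8)^3 = 3.1 x 10^-36

Ksp = 3.1 × 10^-36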